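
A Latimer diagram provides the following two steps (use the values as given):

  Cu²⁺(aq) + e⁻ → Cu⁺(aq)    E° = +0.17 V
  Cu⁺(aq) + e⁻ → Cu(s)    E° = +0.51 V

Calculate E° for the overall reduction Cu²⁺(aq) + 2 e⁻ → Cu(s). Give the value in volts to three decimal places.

Adding the free-energy changes (−nFE°) of the two steps gives −n₃FE°₃ = −n₁FE°₁ − n₂FE°₂.
E°₃ = (1×+0.17 + 1×+0.51) / 2 = (+0.680) / 2 = +0.340 V.

+0.340 V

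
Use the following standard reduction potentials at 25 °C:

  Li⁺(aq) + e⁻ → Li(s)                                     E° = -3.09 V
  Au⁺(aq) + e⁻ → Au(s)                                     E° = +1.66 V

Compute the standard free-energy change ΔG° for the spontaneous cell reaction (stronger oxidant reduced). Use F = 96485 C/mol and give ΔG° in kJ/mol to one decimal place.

-458.3 kJ/mol

Au⁺/Au (E° = +1.66 V) is the cathode; Li⁺/Li (E° = -3.09 V) is the anode, so E°cell = +4.75 V.
Balancing electrons gives n = 1 (lcm of 1 and 1).
ΔG° = −nFE° = −(1)(96485)(+4.75) = -458,304 J = -458.3 kJ/mol.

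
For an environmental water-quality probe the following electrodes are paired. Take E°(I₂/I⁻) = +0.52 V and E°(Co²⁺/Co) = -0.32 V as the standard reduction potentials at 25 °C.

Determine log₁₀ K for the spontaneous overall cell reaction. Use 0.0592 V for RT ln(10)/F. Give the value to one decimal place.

28.4

Cathode: I₂/I⁻; anode: Co²⁺/Co. E°cell = +0.84 V, n = 2.
log K = nE°cell / 0.0592 = (2)(+0.84) / 0.0592 = 28.4.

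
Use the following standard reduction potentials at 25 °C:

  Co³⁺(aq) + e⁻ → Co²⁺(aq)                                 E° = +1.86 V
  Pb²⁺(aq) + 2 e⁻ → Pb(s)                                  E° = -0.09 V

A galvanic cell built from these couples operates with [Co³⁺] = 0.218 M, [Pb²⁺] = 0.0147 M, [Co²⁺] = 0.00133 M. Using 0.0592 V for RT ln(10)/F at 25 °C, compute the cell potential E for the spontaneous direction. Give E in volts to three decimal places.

+2.135 V

Co³⁺/Co²⁺ is the cathode (higher E°), Pb²⁺/Pb the anode: E°cell = +1.86 − (-0.09) = +1.95 V, n = 2.
Overall: 2 Co³⁺(aq) + Pb(s) → 2 Co²⁺(aq) + Pb²⁺(aq)
Q = [Co²⁺]^2·[Pb²⁺] / ([Co³⁺]^2); log Q = -6.262.
E = E° − (0.0592/n) log Q = +1.95 − (0.0592/2)(-6.262) = +2.135 V.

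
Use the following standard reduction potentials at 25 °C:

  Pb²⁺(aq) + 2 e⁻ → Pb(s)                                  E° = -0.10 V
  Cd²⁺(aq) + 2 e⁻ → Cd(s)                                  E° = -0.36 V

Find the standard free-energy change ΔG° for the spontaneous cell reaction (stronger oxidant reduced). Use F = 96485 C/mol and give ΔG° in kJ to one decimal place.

-50.2 kJ

Pb²⁺/Pb (E° = -0.10 V) is the cathode; Cd²⁺/Cd (E° = -0.36 V) is the anode, so E°cell = +0.26 V.
Balancing electrons gives n = 2 (lcm of 2 and 2).
ΔG° = −nFE° = −(2)(96485)(+0.26) = -50,172 J = -50.2 kJ.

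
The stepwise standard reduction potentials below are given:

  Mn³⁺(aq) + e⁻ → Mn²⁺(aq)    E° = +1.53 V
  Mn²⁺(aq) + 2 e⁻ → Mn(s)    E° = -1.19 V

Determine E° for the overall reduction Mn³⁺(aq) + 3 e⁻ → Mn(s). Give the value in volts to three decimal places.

Since ΔG° = −nFE° is additive over sequential reductions, n₃E°₃ = n₁E°₁ + n₂E°₂.
E°₃ = (1×+1.53 + 2×-1.19) / 3 = (-0.850) / 3 = -0.283 V.

-0.283 V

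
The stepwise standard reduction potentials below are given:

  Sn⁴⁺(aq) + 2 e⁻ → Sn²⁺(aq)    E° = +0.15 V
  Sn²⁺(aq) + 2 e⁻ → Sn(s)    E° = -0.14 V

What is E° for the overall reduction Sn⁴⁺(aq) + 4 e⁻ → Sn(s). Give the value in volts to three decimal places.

+0.005 V

Adding the free-energy changes (−nFE°) of the two steps gives −n₃FE°₃ = −n₁FE°₁ − n₂FE°₂.
E°₃ = (2×+0.15 + 2×-0.14) / 4 = (+0.020) / 4 = +0.005 V.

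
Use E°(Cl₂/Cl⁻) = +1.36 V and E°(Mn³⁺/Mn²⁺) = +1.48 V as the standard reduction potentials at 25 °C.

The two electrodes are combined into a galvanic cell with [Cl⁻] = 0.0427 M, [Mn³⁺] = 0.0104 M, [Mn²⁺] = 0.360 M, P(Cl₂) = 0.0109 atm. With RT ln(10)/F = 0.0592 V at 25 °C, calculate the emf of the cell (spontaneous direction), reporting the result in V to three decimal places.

Mn³⁺/Mn²⁺ is the cathode (higher E°), Cl₂/Cl⁻ the anode: E°cell = +1.48 − (+1.36) = +0.12 V, n = 2.
Overall: 2 Mn³⁺(aq) + 2 Cl⁻(aq) → 2 Mn²⁺(aq) + Cl₂(g)
Q = [Mn²⁺]^2·P(Cl₂) / ([Mn³⁺]^2·[Cl⁻]^2); log Q = 3.855.
E = E° − (0.0592/n) log Q = +0.12 − (0.0592/2)(3.855) = +0.006 V.

+0.006 V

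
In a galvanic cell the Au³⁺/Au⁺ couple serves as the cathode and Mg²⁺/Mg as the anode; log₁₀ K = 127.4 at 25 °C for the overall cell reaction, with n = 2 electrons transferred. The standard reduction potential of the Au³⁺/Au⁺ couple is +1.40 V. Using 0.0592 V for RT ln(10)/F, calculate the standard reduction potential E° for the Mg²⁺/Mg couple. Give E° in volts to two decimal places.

-2.37 V

E°cell = (0.0592/n)·log K = (0.0592/2)(127.4) = +3.771 V.
Since Au³⁺/Au⁺ is the cathode and Mg²⁺/Mg the anode, E°cell = E°(Au³⁺/Au⁺) − E°(Mg²⁺/Mg).
So E°(Mg²⁺/Mg) = E°(Au³⁺/Au⁺) − E°cell = (+1.40) − (+3.771) = -2.37 V.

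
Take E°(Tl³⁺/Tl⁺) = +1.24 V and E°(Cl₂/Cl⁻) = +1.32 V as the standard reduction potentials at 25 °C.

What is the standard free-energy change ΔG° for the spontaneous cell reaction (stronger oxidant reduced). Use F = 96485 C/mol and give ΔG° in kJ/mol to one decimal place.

-15.4 kJ/mol

Cl₂/Cl⁻ (E° = +1.32 V) is the cathode; Tl³⁺/Tl⁺ (E° = +1.24 V) is the anode, so E°cell = +0.08 V.
Balancing electrons gives n = 2 (lcm of 2 and 2).
ΔG° = −nFE° = −(2)(96485)(+0.08) = -15,438 J = -15.4 kJ/mol.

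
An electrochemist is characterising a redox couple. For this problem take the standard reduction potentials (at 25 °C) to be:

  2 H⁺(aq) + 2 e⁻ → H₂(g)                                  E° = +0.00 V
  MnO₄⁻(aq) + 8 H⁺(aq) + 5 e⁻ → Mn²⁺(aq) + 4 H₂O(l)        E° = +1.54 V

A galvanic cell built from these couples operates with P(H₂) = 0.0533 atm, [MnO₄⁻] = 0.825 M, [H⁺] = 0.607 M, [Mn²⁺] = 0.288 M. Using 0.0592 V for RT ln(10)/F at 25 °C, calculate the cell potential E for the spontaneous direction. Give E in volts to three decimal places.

+1.500 V

MnO₄⁻/Mn²⁺ is the cathode (higher E°), H⁺/H₂ the anode: E°cell = +1.54 − (+0.00) = +1.54 V, n = 10.
Overall: 2 MnO₄⁻(aq) + 6 H⁺(aq) + 5 H₂(g) → 2 Mn²⁺(aq) + 8 H₂O(l)
Q = [Mn²⁺]^2 / ([MnO₄⁻]^2·[H⁺]^6·P(H₂)^5); log Q = 6.753.
E = E° − (0.0592/n) log Q = +1.54 − (0.0592/10)(6.753) = +1.500 V.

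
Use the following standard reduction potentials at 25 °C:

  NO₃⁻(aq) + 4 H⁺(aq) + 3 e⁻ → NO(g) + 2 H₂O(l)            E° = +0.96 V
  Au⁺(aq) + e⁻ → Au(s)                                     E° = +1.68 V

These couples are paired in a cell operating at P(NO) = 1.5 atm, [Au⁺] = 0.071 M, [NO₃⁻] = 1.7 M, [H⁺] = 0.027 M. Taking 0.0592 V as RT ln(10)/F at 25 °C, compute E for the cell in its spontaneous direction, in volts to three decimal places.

+0.775 V

Au⁺/Au is the cathode (higher E°), NO₃⁻/NO the anode: E°cell = +1.68 − (+0.96) = +0.72 V, n = 3.
Overall: 3 Au⁺(aq) + NO(g) + 2 H₂O(l) → 3 Au(s) + NO₃⁻(aq) + 4 H⁺(aq)
Q = [NO₃⁻]·[H⁺]^4 / ([Au⁺]^3·P(NO)); log Q = -2.774.
E = E° − (0.0592/n) log Q = +0.72 − (0.0592/3)(-2.774) = +0.775 V.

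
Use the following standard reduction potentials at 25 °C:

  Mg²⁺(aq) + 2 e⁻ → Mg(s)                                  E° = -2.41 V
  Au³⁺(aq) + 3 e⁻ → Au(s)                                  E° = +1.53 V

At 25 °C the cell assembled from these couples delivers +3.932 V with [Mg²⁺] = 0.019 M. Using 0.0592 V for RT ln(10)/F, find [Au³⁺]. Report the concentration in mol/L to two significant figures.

Au³⁺/Au is the cathode, Mg²⁺/Mg the anode: E°cell = +3.94 V, n = 6.
Overall reaction: 2 Au³⁺(aq) + 3 Mg(s) → 2 Au(s) + 3 Mg²⁺(aq); Q = [Mg²⁺]^3/[Au³⁺]^2.
From E = E° − (0.0592/n) log Q: log Q = (E° − E)·n/0.0592 = (+3.94 − (+3.932))·6/0.0592 = 0.8108.
So 2·log[Au³⁺] = 3·log(0.019) − log Q = -5.1637 − (0.8108) = -5.9745; log[Au³⁺] = -5.9745 / 2 = -2.9872; [Au³⁺] = 10^(-2.9872) ≈ 0.0010 M.

0.0010 M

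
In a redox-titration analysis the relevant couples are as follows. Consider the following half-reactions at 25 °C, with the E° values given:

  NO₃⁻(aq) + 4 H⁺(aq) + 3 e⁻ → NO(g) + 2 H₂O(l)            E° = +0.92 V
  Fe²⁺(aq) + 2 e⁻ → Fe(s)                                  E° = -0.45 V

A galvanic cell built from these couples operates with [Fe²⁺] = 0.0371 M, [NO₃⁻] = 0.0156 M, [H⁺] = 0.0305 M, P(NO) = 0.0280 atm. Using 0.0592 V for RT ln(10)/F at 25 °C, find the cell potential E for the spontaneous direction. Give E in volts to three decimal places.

+1.288 V

NO₃⁻/NO is the cathode (higher E°), Fe²⁺/Fe the anode: E°cell = +0.92 − (-0.45) = +1.37 V, n = 6.
Overall: 2 NO₃⁻(aq) + 8 H⁺(aq) + 3 Fe(s) → 2 NO(g) + 4 H₂O(l) + 3 Fe²⁺(aq)
Q = P(NO)^2·[Fe²⁺]^3 / ([NO₃⁻]^2·[H⁺]^8); log Q = 8.342.
E = E° − (0.0592/n) log Q = +1.37 − (0.0592/6)(8.342) = +1.288 V.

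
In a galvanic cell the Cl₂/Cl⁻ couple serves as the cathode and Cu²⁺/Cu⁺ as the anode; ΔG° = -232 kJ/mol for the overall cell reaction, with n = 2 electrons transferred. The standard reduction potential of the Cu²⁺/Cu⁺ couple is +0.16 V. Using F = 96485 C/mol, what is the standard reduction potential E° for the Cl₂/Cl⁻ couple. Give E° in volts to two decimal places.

+1.36 V

E°cell = −ΔG°/(nF) = −(-232×10³)/((2)(96485)) = +1.202 V.
Since Cl₂/Cl⁻ is the cathode and Cu²⁺/Cu⁺ the anode, E°cell = E°(Cl₂/Cl⁻) − E°(Cu²⁺/Cu⁺).
So E°(Cl₂/Cl⁻) = E°cell + E°(Cu²⁺/Cu⁺) = +1.202 + (+0.16) = +1.36 V.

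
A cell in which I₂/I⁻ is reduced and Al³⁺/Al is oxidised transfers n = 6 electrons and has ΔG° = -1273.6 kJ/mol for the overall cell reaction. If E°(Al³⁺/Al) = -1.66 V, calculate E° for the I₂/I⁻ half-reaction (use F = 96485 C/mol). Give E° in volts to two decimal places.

E°cell = −ΔG°/(nF) = −(-1273.6×10³)/((6)(96485)) = +2.200 V.
Since I₂/I⁻ is the cathode and Al³⁺/Al the anode, E°cell = E°(I₂/I⁻) − E°(Al³⁺/Al).
So E°(I₂/I⁻) = E°cell + E°(Al³⁺/Al) = +2.200 + (-1.66) = +0.54 V.

+0.54 V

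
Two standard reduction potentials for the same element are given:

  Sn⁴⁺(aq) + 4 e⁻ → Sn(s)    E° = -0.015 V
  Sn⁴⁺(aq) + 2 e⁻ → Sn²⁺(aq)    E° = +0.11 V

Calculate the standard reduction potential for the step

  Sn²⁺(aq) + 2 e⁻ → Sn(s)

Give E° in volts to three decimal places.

Sequential free energies add, so n₃E°₃ = n₁E°₁ + n₂E°₂.
With n₃ = 4, and the known step contributing 2×(+0.11) V, the unknown satisfies 2·E° = 4×(-0.015) − 2×(+0.11) = -0.280.
E° = -0.280 / 2 = -0.140 V.

-0.140 V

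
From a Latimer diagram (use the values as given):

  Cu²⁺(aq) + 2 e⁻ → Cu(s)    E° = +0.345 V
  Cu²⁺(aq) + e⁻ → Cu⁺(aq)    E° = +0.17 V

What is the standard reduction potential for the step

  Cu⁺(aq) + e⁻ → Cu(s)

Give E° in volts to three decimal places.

+0.520 V

Sequential free energies add, so n₃E°₃ = n₁E°₁ + n₂E°₂.
With n₃ = 2, and the known step contributing 1×(+0.17) V, the unknown satisfies 1·E° = 2×(+0.345) − 1×(+0.17) = +0.520.
E° = +0.520 / 1 = +0.520 V.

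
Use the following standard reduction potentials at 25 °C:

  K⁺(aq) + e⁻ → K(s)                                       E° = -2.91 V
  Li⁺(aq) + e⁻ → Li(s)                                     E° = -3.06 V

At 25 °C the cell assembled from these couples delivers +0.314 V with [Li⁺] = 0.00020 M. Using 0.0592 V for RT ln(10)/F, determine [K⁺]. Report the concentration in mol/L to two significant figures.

0.12 M

K⁺/K is the cathode, Li⁺/Li the anode: E°cell = +0.15 V, n = 1.
Overall reaction: K⁺(aq) + Li(s) → K(s) + Li⁺(aq); Q = [Li⁺]^1/[K⁺]^1.
From E = E° − (0.0592/n) log Q: log Q = (E° − E)·n/0.0592 = (+0.15 − (+0.314))·1/0.0592 = -2.7703.
So 1·log[K⁺] = 1·log(0.0002) − log Q = -3.6990 − (-2.7703) = -0.9287; [K⁺] = 10^(-0.9287) ≈ 0.12 M.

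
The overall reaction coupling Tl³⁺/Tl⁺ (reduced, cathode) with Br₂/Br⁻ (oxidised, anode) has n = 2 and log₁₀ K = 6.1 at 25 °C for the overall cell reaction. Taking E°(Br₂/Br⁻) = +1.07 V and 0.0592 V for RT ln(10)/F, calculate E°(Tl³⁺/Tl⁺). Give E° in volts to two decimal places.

+1.25 V

E°cell = (0.0592/n)·log K = (0.0592/2)(6.1) = +0.181 V.
Since Tl³⁺/Tl⁺ is the cathode and Br₂/Br⁻ the anode, E°cell = E°(Tl³⁺/Tl⁺) − E°(Br₂/Br⁻).
So E°(Tl³⁺/Tl⁺) = E°cell + E°(Br₂/Br⁻) = +0.181 + (+1.07) = +1.25 V.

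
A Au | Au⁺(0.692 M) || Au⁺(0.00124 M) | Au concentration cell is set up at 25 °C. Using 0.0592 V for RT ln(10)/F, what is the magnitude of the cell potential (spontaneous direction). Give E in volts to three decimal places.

+0.163 V

For a concentration cell E°cell = 0. The 0.692 M side is the cathode (reduction is favoured where [Au⁺] is higher).
With n = 1, E = −(0.0592/1) log([Au⁺]ₐₙ/[Au⁺]꜀ₐₜ) = −(0.0592/1) log(0.00124/0.692) = −(0.0592/1)(-2.747) = +0.163 V.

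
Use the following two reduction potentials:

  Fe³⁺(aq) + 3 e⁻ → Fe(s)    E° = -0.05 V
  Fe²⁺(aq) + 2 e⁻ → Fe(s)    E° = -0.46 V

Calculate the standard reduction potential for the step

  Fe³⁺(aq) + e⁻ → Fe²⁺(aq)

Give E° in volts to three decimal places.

Sequential free energies add, so n₃E°₃ = n₁E°₁ + n₂E°₂.
With n₃ = 3, and the known step contributing 2×(-0.46) V, the unknown satisfies 1·E° = 3×(-0.05) − 2×(-0.46) = +0.770.
E° = +0.770 / 1 = +0.770 V.

+0.770 V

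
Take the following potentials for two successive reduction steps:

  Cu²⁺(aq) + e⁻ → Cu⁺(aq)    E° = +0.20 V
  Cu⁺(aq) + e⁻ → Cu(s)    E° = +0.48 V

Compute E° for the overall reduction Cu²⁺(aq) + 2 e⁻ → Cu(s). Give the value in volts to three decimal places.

Standard free energies of sequential steps add: ΔG°₃ = ΔG°₁ + ΔG°₂, so n₃E°₃ = n₁E°₁ + n₂E°₂.
E°₃ = (1×+0.20 + 1×+0.48) / 2 = (+0.680) / 2 = +0.340 V.

+0.340 V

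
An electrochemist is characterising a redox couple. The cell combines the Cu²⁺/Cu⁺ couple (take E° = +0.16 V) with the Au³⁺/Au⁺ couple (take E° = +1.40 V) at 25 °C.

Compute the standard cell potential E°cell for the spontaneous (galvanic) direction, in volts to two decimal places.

The Au³⁺/Au⁺ couple has the higher reduction potential, so it is the cathode; Cu²⁺/Cu⁺ is oxidised at the anode.
E°cell = E°(cathode) − E°(anode) = (+1.40) − (+0.16) = +1.24 V.
Since E°cell > 0, the reaction is spontaneous under standard conditions.

+1.24 V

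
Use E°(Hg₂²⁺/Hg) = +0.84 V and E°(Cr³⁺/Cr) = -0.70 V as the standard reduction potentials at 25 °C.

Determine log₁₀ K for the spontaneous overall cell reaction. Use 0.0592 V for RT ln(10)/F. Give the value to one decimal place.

Cathode: Hg₂²⁺/Hg; anode: Cr³⁺/Cr. E°cell = +1.54 V, n = 6.
log K = nE°cell / 0.0592 = (6)(+1.54) / 0.0592 = 156.1.

156.1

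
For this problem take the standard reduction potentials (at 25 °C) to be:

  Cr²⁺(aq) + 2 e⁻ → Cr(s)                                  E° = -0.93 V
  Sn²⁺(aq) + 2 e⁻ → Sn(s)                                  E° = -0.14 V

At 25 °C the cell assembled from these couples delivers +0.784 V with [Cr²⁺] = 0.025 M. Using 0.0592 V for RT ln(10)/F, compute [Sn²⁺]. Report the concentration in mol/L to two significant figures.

0.016 M

Sn²⁺/Sn is the cathode, Cr²⁺/Cr the anode: E°cell = +0.79 V, n = 2.
Overall reaction: Sn²⁺(aq) + Cr(s) → Sn(s) + Cr²⁺(aq); Q = [Cr²⁺]^1/[Sn²⁺]^1.
From E = E° − (0.0592/n) log Q: log Q = (E° − E)·n/0.0592 = (+0.79 − (+0.784))·2/0.0592 = 0.2027.
So 1·log[Sn²⁺] = 1·log(0.025) − log Q = -1.6021 − (0.2027) = -1.8048; [Sn²⁺] = 10^(-1.8048) ≈ 0.016 M.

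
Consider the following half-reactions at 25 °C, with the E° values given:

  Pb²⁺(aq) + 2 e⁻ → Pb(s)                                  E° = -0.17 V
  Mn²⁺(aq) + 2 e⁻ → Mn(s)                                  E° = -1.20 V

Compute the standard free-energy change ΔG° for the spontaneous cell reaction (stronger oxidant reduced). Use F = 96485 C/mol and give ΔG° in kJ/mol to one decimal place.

Pb²⁺/Pb (E° = -0.17 V) is the cathode; Mn²⁺/Mn (E° = -1.20 V) is the anode, so E°cell = +1.03 V.
Balancing electrons gives n = 2 (lcm of 2 and 2).
ΔG° = −nFE° = −(2)(96485)(+1.03) = -198,759 J = -198.8 kJ/mol.

-198.8 kJ/mol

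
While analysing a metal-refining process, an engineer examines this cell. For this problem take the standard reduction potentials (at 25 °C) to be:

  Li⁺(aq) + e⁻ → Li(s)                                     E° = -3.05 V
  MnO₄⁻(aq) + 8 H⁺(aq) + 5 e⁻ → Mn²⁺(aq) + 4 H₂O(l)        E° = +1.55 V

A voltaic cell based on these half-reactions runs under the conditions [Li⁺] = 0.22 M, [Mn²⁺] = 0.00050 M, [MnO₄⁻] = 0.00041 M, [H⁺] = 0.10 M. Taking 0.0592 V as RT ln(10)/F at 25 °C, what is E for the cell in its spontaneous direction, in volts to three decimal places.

MnO₄⁻/Mn²⁺ is the cathode (higher E°), Li⁺/Li the anode: E°cell = +1.55 − (-3.05) = +4.60 V, n = 5.
Overall: MnO₄⁻(aq) + 8 H⁺(aq) + 5 Li(s) → Mn²⁺(aq) + 4 H₂O(l) + 5 Li⁺(aq)
Q = [Mn²⁺]·[Li⁺]^5 / ([MnO₄⁻]·[H⁺]^8); log Q = 4.798.
E = E° − (0.0592/n) log Q = +4.60 − (0.0592/5)(4.798) = +4.543 V.

+4.543 V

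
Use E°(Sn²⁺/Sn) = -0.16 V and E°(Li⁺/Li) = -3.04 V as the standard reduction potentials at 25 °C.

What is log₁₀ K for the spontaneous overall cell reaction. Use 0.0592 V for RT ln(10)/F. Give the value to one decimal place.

Cathode: Sn²⁺/Sn; anode: Li⁺/Li. E°cell = +2.88 V, n = 2.
log K = nE°cell / 0.0592 = (2)(+2.88) / 0.0592 = 97.3.

97.3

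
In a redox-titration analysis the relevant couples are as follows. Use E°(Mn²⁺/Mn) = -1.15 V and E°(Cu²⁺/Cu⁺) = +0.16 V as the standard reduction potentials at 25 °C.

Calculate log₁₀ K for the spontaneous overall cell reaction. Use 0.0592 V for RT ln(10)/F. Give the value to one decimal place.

44.3

Cathode: Cu²⁺/Cu⁺; anode: Mn²⁺/Mn. E°cell = +1.31 V, n = 2.
log K = nE°cell / 0.0592 = (2)(+1.31) / 0.0592 = 44.3.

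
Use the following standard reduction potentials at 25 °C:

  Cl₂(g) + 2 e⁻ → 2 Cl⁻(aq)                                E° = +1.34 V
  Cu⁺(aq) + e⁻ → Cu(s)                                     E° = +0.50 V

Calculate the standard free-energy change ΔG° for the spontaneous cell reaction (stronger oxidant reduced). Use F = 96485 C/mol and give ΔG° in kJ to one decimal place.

Cl₂/Cl⁻ (E° = +1.34 V) is the cathode; Cu⁺/Cu (E° = +0.50 V) is the anode, so E°cell = +0.84 V.
Balancing electrons gives n = 2 (lcm of 2 and 1).
ΔG° = −nFE° = −(2)(96485)(+0.84) = -162,095 J = -162.1 kJ.

-162.1 kJ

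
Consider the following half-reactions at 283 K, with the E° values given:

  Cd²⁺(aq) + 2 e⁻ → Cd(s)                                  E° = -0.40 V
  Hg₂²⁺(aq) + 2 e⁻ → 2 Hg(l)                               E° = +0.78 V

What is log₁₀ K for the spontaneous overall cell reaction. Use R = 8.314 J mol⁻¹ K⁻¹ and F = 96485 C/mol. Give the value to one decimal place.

Cathode: Hg₂²⁺/Hg; anode: Cd²⁺/Cd. E°cell = (+0.78) − (-0.40) = +1.18 V, with n = 2.
ΔG° = −nFE° = −RT ln K, so ln K = nFE°/(RT) = (2)(96485)(+1.18) / ((8.314)(283)) = 96.778.
log₁₀ K = 96.778 / ln 10 = 42.0.

42.0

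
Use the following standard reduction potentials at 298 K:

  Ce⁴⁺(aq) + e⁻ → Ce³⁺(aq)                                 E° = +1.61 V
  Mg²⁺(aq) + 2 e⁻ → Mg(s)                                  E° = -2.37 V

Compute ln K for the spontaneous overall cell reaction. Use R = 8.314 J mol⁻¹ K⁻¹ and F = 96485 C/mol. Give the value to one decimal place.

Cathode: Ce⁴⁺/Ce³⁺; anode: Mg²⁺/Mg. E°cell = (+1.61) − (-2.37) = +3.98 V, with n = 2.
ΔG° = −nFE° = −RT ln K, so ln K = nFE°/(RT) = (2)(96485)(+3.98) / ((8.314)(298)) = 309.989.

310.0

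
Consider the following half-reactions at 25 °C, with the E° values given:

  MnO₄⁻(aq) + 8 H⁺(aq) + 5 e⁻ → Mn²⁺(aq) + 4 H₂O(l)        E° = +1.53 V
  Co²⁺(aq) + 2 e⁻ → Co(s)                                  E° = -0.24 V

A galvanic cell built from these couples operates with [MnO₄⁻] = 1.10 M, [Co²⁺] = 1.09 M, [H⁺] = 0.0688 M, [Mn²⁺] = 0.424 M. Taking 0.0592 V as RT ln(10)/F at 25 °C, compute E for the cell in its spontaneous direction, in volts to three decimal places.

MnO₄⁻/Mn²⁺ is the cathode (higher E°), Co²⁺/Co the anode: E°cell = +1.53 − (-0.24) = +1.77 V, n = 10.
Overall: 2 MnO₄⁻(aq) + 16 H⁺(aq) + 5 Co(s) → 2 Mn²⁺(aq) + 8 H₂O(l) + 5 Co²⁺(aq)
Q = [Mn²⁺]^2·[Co²⁺]^5 / ([MnO₄⁻]^2·[H⁺]^16); log Q = 17.958.
E = E° − (0.0592/n) log Q = +1.77 − (0.0592/10)(17.958) = +1.664 V.

+1.664 V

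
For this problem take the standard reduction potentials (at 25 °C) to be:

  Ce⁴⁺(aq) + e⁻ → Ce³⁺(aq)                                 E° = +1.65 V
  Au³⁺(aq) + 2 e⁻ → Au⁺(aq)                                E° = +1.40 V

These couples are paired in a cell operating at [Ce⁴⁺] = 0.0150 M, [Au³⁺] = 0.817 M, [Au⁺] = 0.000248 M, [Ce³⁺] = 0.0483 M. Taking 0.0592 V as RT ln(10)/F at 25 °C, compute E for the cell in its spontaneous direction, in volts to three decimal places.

+0.116 V

Ce⁴⁺/Ce³⁺ is the cathode (higher E°), Au³⁺/Au⁺ the anode: E°cell = +1.65 − (+1.40) = +0.25 V, n = 2.
Overall: 2 Ce⁴⁺(aq) + Au⁺(aq) → 2 Ce³⁺(aq) + Au³⁺(aq)
Q = [Ce³⁺]^2·[Au³⁺] / ([Ce⁴⁺]^2·[Au⁺]); log Q = 4.533.
E = E° − (0.0592/n) log Q = +0.25 − (0.0592/2)(4.533) = +0.116 V.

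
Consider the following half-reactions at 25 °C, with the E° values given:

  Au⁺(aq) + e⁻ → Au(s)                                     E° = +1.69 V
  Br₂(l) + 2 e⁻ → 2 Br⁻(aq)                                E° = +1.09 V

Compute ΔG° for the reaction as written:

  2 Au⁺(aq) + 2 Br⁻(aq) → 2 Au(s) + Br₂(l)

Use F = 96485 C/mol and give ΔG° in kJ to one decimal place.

-115.8 kJ

As written, Au⁺/Au is reduced (cathode) and Br₂/Br⁻ is oxidised (anode), so E°cell = (+1.69) − (+1.09) = +0.60 V.
Balancing electrons gives n = 2.
ΔG° = −nFE° = −(2)(96485)(+0.60) = -115,782 J = -115.8 kJ.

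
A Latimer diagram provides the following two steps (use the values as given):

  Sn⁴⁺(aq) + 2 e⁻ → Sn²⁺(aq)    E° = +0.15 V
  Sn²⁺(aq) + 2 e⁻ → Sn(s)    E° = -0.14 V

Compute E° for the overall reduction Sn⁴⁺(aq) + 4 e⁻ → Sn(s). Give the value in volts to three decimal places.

+0.005 V

Adding the free-energy changes (−nFE°) of the two steps gives −n₃FE°₃ = −n₁FE°₁ − n₂FE°₂.
E°₃ = (2×+0.15 + 2×-0.14) / 4 = (+0.020) / 4 = +0.005 V.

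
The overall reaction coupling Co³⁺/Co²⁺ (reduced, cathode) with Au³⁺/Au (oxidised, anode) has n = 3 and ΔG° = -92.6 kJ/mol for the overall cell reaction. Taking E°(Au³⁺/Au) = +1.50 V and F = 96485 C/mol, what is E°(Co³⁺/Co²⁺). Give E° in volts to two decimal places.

E°cell = −ΔG°/(nF) = −(-92.6×10³)/((3)(96485)) = +0.320 V.
Since Co³⁺/Co²⁺ is the cathode and Au³⁺/Au the anode, E°cell = E°(Co³⁺/Co²⁺) − E°(Au³⁺/Au).
So E°(Co³⁺/Co²⁺) = E°cell + E°(Au³⁺/Au) = +0.320 + (+1.50) = +1.82 V.

+1.82 V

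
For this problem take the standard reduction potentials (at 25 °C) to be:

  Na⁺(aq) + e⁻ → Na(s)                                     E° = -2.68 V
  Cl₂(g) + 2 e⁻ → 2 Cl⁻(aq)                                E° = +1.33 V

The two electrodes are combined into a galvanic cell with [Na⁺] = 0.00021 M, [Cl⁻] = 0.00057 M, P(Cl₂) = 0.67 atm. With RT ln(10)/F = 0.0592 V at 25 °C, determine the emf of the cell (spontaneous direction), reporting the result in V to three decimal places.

Cl₂/Cl⁻ is the cathode (higher E°), Na⁺/Na the anode: E°cell = +1.33 − (-2.68) = +4.01 V, n = 2.
Overall: Cl₂(g) + 2 Na(s) → 2 Cl⁻(aq) + 2 Na⁺(aq)
Q = [Cl⁻]^2·[Na⁺]^2 / (P(Cl₂)); log Q = -13.670.
E = E° − (0.0592/n) log Q = +4.01 − (0.0592/2)(-13.670) = +4.415 V.

+4.415 V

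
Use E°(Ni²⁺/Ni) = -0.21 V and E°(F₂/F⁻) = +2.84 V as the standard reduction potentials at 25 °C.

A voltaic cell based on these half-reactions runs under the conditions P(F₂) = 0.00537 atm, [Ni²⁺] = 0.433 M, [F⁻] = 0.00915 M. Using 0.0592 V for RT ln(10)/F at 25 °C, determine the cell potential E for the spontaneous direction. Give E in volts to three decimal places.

+3.114 V

F₂/F⁻ is the cathode (higher E°), Ni²⁺/Ni the anode: E°cell = +2.84 − (-0.21) = +3.05 V, n = 2.
Overall: F₂(g) + Ni(s) → 2 F⁻(aq) + Ni²⁺(aq)
Q = [F⁻]^2·[Ni²⁺] / (P(F₂)); log Q = -2.171.
E = E° − (0.0592/n) log Q = +3.05 − (0.0592/2)(-2.171) = +3.114 V.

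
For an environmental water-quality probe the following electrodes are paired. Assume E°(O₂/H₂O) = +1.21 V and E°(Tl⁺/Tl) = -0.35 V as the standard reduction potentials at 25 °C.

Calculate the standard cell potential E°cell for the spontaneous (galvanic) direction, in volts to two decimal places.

The O₂/H₂O couple has the higher reduction potential, so it is the cathode; Tl⁺/Tl is oxidised at the anode.
E°cell = E°(cathode) − E°(anode) = (+1.21) − (-0.35) = +1.56 V.

+1.56 V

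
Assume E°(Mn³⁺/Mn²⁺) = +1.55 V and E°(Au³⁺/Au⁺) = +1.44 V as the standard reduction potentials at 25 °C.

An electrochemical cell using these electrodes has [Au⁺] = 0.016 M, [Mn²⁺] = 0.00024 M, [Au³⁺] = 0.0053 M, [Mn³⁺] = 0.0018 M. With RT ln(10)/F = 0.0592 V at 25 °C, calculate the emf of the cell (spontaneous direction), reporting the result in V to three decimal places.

Mn³⁺/Mn²⁺ is the cathode (higher E°), Au³⁺/Au⁺ the anode: E°cell = +1.55 − (+1.44) = +0.11 V, n = 2.
Overall: 2 Mn³⁺(aq) + Au⁺(aq) → 2 Mn²⁺(aq) + Au³⁺(aq)
Q = [Mn²⁺]^2·[Au³⁺] / ([Mn³⁺]^2·[Au⁺]); log Q = -2.230.
E = E° − (0.0592/n) log Q = +0.11 − (0.0592/2)(-2.230) = +0.176 V.

+0.176 V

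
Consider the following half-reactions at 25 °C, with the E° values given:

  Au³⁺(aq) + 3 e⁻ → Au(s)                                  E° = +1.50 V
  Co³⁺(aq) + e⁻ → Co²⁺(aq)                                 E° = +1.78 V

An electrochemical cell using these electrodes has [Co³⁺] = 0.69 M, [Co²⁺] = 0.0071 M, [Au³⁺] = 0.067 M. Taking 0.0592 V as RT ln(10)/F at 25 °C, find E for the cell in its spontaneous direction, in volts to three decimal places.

Co³⁺/Co²⁺ is the cathode (higher E°), Au³⁺/Au the anode: E°cell = +1.78 − (+1.50) = +0.28 V, n = 3.
Overall: 3 Co³⁺(aq) + Au(s) → 3 Co²⁺(aq) + Au³⁺(aq)
Q = [Co²⁺]^3·[Au³⁺] / ([Co³⁺]^3); log Q = -7.137.
E = E° − (0.0592/n) log Q = +0.28 − (0.0592/3)(-7.137) = +0.421 V.

+0.421 V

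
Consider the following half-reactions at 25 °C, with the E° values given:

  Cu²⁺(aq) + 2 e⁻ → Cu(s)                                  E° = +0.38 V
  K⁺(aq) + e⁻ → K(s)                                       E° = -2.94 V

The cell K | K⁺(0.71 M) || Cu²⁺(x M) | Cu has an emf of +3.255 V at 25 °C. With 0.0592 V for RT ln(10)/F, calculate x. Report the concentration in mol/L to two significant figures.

0.0032 M

Cu²⁺/Cu is the cathode, K⁺/K the anode: E°cell = +3.32 V, n = 2.
Overall reaction: Cu²⁺(aq) + 2 K(s) → Cu(s) + 2 K⁺(aq); Q = [K⁺]^2/[Cu²⁺]^1.
From E = E° − (0.0592/n) log Q: log Q = (E° − E)·n/0.0592 = (+3.32 − (+3.255))·2/0.0592 = 2.1959.
So 1·log[Cu²⁺] = 2·log(0.71) − log Q = -0.2975 − (2.1959) = -2.4934; [Cu²⁺] = 10^(-2.4934) ≈ 0.0032 M.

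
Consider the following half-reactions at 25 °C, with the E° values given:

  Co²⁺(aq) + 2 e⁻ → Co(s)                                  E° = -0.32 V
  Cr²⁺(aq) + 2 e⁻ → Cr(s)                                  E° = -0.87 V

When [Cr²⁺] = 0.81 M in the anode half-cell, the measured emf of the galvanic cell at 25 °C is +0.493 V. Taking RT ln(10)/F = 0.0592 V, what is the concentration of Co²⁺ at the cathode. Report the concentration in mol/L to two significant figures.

Co²⁺/Co is the cathode, Cr²⁺/Cr the anode: E°cell = +0.55 V, n = 2.
Overall reaction: Co²⁺(aq) + Cr(s) → Co(s) + Cr²⁺(aq); Q = [Cr²⁺]^1/[Co²⁺]^1.
From E = E° − (0.0592/n) log Q: log Q = (E° − E)·n/0.0592 = (+0.55 − (+0.493))·2/0.0592 = 1.9257.
So 1·log[Co²⁺] = 1·log(0.81) − log Q = -0.0915 − (1.9257) = -2.0172; [Co²⁺] = 10^(-2.0172) ≈ 0.0096 M.

0.0096 M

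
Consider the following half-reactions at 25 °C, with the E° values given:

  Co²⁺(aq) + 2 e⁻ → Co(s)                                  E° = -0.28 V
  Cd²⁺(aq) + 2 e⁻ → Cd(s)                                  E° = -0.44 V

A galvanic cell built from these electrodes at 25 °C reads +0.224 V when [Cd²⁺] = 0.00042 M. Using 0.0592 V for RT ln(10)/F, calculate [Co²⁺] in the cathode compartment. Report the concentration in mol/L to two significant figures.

Co²⁺/Co is the cathode, Cd²⁺/Cd the anode: E°cell = +0.16 V, n = 2.
Overall reaction: Co²⁺(aq) + Cd(s) → Co(s) + Cd²⁺(aq); Q = [Cd²⁺]^1/[Co²⁺]^1.
From E = E° − (0.0592/n) log Q: log Q = (E° − E)·n/0.0592 = (+0.16 − (+0.224))·2/0.0592 = -2.1622.
So 1·log[Co²⁺] = 1·log(0.00042) − log Q = -3.3768 − (-2.1622) = -1.2146; [Co²⁺] = 10^(-1.2146) ≈ 0.061 M.

0.061 M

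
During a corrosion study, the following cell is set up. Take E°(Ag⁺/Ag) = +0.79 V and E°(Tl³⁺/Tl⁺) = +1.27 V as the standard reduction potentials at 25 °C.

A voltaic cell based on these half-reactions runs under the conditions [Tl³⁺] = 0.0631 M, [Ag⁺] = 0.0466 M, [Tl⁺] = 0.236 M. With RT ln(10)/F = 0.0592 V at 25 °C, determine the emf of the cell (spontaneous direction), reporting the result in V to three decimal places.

+0.542 V

Tl³⁺/Tl⁺ is the cathode (higher E°), Ag⁺/Ag the anode: E°cell = +1.27 − (+0.79) = +0.48 V, n = 2.
Overall: Tl³⁺(aq) + 2 Ag(s) → Tl⁺(aq) + 2 Ag⁺(aq)
Q = [Tl⁺]·[Ag⁺]^2 / ([Tl³⁺]); log Q = -2.090.
E = E° − (0.0592/n) log Q = +0.48 − (0.0592/2)(-2.090) = +0.542 V.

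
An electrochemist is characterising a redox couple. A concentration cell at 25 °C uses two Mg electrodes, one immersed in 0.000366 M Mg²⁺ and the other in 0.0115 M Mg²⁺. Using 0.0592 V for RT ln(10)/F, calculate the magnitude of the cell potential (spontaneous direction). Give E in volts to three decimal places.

For a concentration cell E°cell = 0. The 0.0115 M side is the cathode (reduction is favoured where [Mg²⁺] is higher).
With n = 2, E = −(0.0592/2) log([Mg²⁺]ₐₙ/[Mg²⁺]꜀ₐₜ) = −(0.0592/2) log(0.000366/0.0115) = −(0.0592/2)(-1.497) = +0.044 V.

+0.044 V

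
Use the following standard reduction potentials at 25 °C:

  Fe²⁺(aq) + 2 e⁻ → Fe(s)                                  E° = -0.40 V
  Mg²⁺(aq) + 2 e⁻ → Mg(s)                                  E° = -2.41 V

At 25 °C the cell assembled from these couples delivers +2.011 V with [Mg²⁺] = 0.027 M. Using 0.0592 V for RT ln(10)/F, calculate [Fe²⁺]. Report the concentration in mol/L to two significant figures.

Fe²⁺/Fe is the cathode, Mg²⁺/Mg the anode: E°cell = +2.01 V, n = 2.
Overall reaction: Fe²⁺(aq) + Mg(s) → Fe(s) + Mg²⁺(aq); Q = [Mg²⁺]^1/[Fe²⁺]^1.
From E = E° − (0.0592/n) log Q: log Q = (E° − E)·n/0.0592 = (+2.01 − (+2.011))·2/0.0592 = -0.0338.
So 1·log[Fe²⁺] = 1·log(0.027) − log Q = -1.5686 − (-0.0338) = -1.5348; [Fe²⁺] = 10^(-1.5348) ≈ 0.029 M.

0.029 M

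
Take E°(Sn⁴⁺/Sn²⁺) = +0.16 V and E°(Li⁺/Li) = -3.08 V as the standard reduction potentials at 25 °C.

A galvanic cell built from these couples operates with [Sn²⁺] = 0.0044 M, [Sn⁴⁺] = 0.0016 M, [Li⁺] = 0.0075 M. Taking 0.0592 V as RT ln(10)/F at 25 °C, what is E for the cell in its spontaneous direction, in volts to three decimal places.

Sn⁴⁺/Sn²⁺ is the cathode (higher E°), Li⁺/Li the anode: E°cell = +0.16 − (-3.08) = +3.24 V, n = 2.
Overall: Sn⁴⁺(aq) + 2 Li(s) → Sn²⁺(aq) + 2 Li⁺(aq)
Q = [Sn²⁺]·[Li⁺]^2 / ([Sn⁴⁺]); log Q = -3.811.
E = E° − (0.0592/n) log Q = +3.24 − (0.0592/2)(-3.811) = +3.353 V.

+3.353 V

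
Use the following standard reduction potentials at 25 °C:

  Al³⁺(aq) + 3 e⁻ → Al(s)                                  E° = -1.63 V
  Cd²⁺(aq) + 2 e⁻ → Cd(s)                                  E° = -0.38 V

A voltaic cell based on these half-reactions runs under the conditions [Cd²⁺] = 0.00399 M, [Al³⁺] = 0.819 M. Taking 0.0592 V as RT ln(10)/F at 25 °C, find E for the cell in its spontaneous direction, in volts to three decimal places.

Cd²⁺/Cd is the cathode (higher E°), Al³⁺/Al the anode: E°cell = -0.38 − (-1.63) = +1.25 V, n = 6.
Overall: 3 Cd²⁺(aq) + 2 Al(s) → 3 Cd(s) + 2 Al³⁺(aq)
Q = [Al³⁺]^2 / ([Cd²⁺]^3); log Q = 7.024.
E = E° − (0.0592/n) log Q = +1.25 − (0.0592/6)(7.024) = +1.181 V.

+1.181 V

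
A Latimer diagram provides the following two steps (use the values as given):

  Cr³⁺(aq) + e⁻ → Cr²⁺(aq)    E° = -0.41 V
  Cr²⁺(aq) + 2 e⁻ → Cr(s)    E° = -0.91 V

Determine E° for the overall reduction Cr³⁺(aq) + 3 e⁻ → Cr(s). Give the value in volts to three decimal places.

Since ΔG° = −nFE° is additive over sequential reductions, n₃E°₃ = n₁E°₁ + n₂E°₂.
E°₃ = (1×-0.41 + 2×-0.91) / 3 = (-2.230) / 3 = -0.743 V.
E° values themselves are not directly additive — weighting by electron count is essential.

-0.743 V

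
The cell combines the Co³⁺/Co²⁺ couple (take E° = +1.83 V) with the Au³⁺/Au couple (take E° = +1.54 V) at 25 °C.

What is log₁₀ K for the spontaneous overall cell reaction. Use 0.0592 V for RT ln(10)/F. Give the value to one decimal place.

Cathode: Co³⁺/Co²⁺; anode: Au³⁺/Au. E°cell = +0.29 V, n = 3.
log K = nE°cell / 0.0592 = (3)(+0.29) / 0.0592 = 14.7.

14.7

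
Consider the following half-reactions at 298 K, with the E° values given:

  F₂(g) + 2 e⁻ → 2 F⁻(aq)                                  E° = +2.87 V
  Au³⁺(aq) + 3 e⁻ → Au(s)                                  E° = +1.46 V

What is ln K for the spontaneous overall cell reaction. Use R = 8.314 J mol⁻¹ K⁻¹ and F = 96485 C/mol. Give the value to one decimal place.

329.5

Cathode: F₂/F⁻; anode: Au³⁺/Au. E°cell = (+2.87) − (+1.46) = +1.41 V, with n = 6.
ΔG° = −nFE° = −RT ln K, so ln K = nFE°/(RT) = (6)(96485)(+1.41) / ((8.314)(298)) = 329.461.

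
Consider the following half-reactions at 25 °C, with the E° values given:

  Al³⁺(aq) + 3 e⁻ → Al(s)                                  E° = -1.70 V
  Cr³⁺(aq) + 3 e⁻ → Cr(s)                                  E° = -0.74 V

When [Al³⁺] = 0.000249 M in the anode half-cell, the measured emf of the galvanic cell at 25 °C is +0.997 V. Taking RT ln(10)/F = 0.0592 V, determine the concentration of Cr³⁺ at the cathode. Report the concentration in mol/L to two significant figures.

Cr³⁺/Cr is the cathode, Al³⁺/Al the anode: E°cell = +0.96 V, n = 3.
Overall reaction: Cr³⁺(aq) + Al(s) → Cr(s) + Al³⁺(aq); Q = [Al³⁺]^1/[Cr³⁺]^1.
From E = E° − (0.0592/n) log Q: log Q = (E° − E)·n/0.0592 = (+0.96 − (+0.997))·3/0.0592 = -1.8750.
So 1·log[Cr³⁺] = 1·log(0.000249) − log Q = -3.6038 − (-1.8750) = -1.7288; [Cr³⁺] = 10^(-1.7288) ≈ 0.019 M.

0.019 M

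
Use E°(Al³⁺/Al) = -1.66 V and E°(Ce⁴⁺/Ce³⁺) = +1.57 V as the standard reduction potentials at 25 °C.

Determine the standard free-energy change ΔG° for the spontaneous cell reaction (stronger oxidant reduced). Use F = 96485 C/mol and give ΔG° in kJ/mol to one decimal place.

-934.9 kJ/mol

Ce⁴⁺/Ce³⁺ (E° = +1.57 V) is the cathode; Al³⁺/Al (E° = -1.66 V) is the anode, so E°cell = +3.23 V.
Balancing electrons gives n = 3 (lcm of 1 and 3).
ΔG° = −nFE° = −(3)(96485)(+3.23) = -934,940 J = -934.9 kJ/mol.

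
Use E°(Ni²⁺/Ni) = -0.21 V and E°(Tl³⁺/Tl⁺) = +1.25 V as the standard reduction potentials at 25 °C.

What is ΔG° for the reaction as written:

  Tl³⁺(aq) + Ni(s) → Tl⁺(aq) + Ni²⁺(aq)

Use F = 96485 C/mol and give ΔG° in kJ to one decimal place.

-281.7 kJ

As written, Tl³⁺/Tl⁺ is reduced (cathode) and Ni²⁺/Ni is oxidised (anode), so E°cell = (+1.25) − (-0.21) = +1.46 V.
Balancing electrons gives n = 2.
ΔG° = −nFE° = −(2)(96485)(+1.46) = -281,736 J = -281.7 kJ.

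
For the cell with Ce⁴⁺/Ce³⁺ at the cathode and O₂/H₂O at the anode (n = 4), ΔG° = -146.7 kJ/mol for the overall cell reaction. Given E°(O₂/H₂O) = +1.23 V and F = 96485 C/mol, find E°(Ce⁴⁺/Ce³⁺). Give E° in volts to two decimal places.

+1.61 V

E°cell = −ΔG°/(nF) = −(-146.7×10³)/((4)(96485)) = +0.380 V.
Since Ce⁴⁺/Ce³⁺ is the cathode and O₂/H₂O the anode, E°cell = E°(Ce⁴⁺/Ce³⁺) − E°(O₂/H₂O).
So E°(Ce⁴⁺/Ce³⁺) = E°cell + E°(O₂/H₂O) = +0.380 + (+1.23) = +1.61 V.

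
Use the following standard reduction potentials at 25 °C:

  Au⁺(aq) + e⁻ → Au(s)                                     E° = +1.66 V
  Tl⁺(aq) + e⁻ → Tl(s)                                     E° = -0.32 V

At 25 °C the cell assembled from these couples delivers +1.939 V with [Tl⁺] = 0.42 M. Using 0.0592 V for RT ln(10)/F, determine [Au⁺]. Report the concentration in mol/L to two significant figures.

Au⁺/Au is the cathode, Tl⁺/Tl the anode: E°cell = +1.98 V, n = 1.
Overall reaction: Au⁺(aq) + Tl(s) → Au(s) + Tl⁺(aq); Q = [Tl⁺]^1/[Au⁺]^1.
From E = E° − (0.0592/n) log Q: log Q = (E° − E)·n/0.0592 = (+1.98 − (+1.939))·1/0.0592 = 0.6926.
So 1·log[Au⁺] = 1·log(0.42) − log Q = -0.3768 − (0.6926) = -1.0694; [Au⁺] = 10^(-1.0694) ≈ 0.085 M.

0.085 M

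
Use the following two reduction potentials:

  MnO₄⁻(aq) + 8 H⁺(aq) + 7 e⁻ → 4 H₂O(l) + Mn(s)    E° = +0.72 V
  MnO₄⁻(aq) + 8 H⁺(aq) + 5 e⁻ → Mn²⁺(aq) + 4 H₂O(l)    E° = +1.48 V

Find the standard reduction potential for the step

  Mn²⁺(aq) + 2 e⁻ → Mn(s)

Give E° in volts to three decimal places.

Sequential free energies add, so n₃E°₃ = n₁E°₁ + n₂E°₂.
With n₃ = 7, and the known step contributing 5×(+1.48) V, the unknown satisfies 2·E° = 7×(+0.72) − 5×(+1.48) = -2.360.
E° = -2.360 / 2 = -1.180 V.

-1.180 V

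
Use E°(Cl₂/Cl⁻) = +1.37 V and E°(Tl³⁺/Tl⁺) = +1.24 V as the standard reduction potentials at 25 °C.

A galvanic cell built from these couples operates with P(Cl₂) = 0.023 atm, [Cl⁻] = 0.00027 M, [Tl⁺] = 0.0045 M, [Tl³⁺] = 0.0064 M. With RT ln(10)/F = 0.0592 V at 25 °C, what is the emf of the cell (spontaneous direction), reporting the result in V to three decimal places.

Cl₂/Cl⁻ is the cathode (higher E°), Tl³⁺/Tl⁺ the anode: E°cell = +1.37 − (+1.24) = +0.13 V, n = 2.
Overall: Cl₂(g) + Tl⁺(aq) → 2 Cl⁻(aq) + Tl³⁺(aq)
Q = [Cl⁻]^2·[Tl³⁺] / (P(Cl₂)·[Tl⁺]); log Q = -5.346.
E = E° − (0.0592/n) log Q = +0.13 − (0.0592/2)(-5.346) = +0.288 V.

+0.288 V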